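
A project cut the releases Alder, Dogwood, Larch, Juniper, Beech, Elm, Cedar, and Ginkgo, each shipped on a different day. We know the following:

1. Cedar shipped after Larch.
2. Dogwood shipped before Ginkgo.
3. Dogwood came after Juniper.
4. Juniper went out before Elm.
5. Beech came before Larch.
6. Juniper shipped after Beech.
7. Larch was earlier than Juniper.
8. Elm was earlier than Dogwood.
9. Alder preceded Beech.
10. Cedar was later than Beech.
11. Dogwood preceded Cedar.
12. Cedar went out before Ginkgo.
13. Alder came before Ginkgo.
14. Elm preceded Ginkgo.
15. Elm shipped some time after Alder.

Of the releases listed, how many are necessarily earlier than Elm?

4

Directly stated before Elm: Alder and Juniper.
Beech reaches Elm via Beech → Juniper → Elm.
Larch reaches Elm via Larch → Juniper → Elm.
No chain forces Dogwood (or any of the others) ahead of Elm.
That's Alder, Beech, Juniper, and Larch — 4 in all.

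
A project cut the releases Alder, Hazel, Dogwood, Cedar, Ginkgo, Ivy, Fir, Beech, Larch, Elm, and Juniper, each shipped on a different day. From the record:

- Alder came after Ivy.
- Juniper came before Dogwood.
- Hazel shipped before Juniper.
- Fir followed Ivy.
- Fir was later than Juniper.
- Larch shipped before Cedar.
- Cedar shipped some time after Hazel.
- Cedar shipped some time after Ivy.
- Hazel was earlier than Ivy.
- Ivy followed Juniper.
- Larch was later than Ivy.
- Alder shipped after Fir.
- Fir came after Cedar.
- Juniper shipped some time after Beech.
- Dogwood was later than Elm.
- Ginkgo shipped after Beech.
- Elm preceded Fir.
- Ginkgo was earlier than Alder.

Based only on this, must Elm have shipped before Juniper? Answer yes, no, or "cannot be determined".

cannot be determined

No chain of stated constraints runs from Elm to Juniper, and none runs from Juniper to Elm either.
So the relative order of Elm and Juniper is not fixed by the given facts.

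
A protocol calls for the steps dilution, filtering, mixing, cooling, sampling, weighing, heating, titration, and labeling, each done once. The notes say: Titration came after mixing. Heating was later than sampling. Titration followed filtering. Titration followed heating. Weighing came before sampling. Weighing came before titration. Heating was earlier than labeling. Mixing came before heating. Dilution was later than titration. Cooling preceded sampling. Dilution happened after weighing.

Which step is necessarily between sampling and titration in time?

Tracing the constraints gives sampling → heating → titration, so heating sits after sampling and before titration.
No other step is forced both after sampling and before titration.

heating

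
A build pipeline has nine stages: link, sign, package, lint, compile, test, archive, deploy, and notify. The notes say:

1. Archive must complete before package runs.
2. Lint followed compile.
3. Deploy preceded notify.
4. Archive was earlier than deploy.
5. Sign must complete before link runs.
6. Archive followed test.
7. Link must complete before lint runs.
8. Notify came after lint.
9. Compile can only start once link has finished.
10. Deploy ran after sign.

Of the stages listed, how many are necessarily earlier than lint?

3

Directly stated before lint: compile and link.
Sign reaches lint via sign → link → lint.
No chain forces test (or any of the others) ahead of lint.
That's compile, link, and sign — 3 in all.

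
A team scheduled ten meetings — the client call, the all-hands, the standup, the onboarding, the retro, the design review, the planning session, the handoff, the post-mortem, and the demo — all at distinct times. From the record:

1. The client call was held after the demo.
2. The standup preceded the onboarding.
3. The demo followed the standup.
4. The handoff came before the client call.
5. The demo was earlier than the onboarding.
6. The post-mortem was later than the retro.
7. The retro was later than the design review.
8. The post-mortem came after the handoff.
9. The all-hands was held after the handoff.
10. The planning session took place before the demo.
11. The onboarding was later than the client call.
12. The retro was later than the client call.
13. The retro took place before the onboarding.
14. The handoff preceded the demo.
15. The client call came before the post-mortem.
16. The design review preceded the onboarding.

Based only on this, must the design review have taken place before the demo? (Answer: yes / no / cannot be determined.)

cannot be determined

No chain of stated constraints runs from the design review to the demo, and none runs from the demo to the design review either.
So the relative order of the design review and the demo is not fixed by the given facts.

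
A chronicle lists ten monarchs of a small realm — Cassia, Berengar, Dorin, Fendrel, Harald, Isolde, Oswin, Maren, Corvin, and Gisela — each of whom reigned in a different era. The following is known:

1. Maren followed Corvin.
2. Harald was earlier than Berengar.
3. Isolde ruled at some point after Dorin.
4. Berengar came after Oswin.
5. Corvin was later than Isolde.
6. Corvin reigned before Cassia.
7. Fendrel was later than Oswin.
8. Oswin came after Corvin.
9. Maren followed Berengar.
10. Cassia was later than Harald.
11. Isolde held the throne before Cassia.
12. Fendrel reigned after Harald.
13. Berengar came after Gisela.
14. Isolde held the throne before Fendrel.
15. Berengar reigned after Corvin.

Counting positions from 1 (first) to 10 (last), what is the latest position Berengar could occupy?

Berengar must come before Maren — 1 ruler forced after them.
Everything else can be placed before Berengar in some valid order, so Berengar can sit as late as position 10 − 1 = 9.

9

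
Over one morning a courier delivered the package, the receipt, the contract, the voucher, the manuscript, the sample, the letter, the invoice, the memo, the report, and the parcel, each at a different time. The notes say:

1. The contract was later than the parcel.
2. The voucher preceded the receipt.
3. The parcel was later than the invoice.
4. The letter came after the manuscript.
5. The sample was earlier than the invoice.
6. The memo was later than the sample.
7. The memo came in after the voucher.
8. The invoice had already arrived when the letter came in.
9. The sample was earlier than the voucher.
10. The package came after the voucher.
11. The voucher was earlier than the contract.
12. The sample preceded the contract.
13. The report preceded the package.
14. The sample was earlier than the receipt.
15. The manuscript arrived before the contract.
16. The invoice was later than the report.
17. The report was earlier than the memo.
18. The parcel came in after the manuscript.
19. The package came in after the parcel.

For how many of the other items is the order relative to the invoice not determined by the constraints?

4

Forced before the invoice: the report and the sample; forced after the invoice: the contract, the letter, the package, and the parcel.
That leaves the manuscript, the memo, the receipt, and the voucher with no forced order relative to the invoice — 4.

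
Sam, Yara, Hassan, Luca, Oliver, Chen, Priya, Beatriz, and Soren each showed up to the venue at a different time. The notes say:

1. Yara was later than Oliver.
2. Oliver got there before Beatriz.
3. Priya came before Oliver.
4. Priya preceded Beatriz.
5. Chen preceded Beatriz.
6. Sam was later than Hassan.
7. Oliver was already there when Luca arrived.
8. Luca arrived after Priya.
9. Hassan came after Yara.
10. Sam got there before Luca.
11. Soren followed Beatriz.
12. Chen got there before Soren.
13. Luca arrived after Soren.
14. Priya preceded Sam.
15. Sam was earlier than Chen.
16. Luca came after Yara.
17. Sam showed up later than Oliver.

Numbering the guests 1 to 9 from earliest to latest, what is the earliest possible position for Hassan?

4

Oliver, Priya, and Yara must all come before Hassan — 3 forced predecessors.
Nothing else is forced ahead of Hassan, so their earliest slot is position 3 + 1 = 4.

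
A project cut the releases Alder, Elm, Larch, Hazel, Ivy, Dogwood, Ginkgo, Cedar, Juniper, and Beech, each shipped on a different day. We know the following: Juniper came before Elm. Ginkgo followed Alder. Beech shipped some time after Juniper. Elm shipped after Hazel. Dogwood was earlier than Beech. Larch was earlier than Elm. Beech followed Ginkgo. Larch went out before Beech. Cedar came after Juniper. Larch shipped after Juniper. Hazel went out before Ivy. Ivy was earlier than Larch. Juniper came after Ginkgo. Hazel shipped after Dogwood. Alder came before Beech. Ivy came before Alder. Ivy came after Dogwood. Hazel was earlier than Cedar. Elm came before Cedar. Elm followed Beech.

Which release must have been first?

Dogwood

Dogwood has a chain of constraints placing it before every other release, so Dogwood must be first.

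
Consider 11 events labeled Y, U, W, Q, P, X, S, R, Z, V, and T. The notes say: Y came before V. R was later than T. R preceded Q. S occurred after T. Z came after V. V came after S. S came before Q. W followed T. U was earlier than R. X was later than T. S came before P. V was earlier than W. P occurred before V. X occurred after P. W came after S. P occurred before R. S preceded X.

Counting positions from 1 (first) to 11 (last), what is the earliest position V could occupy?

P, S, T, and Y must all come before V — 4 forced predecessors.
Nothing else is forced ahead of V, so its earliest slot is position 4 + 1 = 5.

5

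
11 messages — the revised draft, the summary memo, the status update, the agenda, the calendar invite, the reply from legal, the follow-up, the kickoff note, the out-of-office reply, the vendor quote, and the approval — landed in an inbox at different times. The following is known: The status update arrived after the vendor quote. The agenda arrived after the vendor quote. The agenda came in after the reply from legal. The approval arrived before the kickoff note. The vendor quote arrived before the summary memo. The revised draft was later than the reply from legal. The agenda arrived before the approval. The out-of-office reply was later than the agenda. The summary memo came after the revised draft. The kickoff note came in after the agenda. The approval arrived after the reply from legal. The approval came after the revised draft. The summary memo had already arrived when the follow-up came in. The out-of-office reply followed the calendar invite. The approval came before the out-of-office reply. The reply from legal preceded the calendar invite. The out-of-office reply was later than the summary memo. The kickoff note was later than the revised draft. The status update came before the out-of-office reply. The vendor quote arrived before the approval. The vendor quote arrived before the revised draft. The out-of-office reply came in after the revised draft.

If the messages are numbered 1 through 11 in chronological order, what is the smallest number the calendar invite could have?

2

The reply from legal must come before the calendar invite — 1 forced predecessor.
Nothing else is forced ahead of the calendar invite, so its earliest slot is position 1 + 1 = 2.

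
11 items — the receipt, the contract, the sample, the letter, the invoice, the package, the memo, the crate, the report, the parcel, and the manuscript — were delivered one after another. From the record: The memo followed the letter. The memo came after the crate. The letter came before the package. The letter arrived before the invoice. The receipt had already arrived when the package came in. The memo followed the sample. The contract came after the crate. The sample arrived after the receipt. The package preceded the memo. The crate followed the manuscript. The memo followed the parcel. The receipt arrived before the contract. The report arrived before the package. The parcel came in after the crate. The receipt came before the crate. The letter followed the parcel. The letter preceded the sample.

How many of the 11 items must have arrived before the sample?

5

Directly stated before the sample: the letter and the receipt.
The crate reaches the sample via the crate → the parcel → the letter → the sample.
The manuscript reaches the sample via the manuscript → the crate → the parcel → the letter → the sample.
The parcel reaches the sample via the parcel → the letter → the sample.
No chain forces the contract (or any of the others) ahead of the sample.
That's the crate, the letter, the manuscript, the parcel, and the receipt — 5 in all.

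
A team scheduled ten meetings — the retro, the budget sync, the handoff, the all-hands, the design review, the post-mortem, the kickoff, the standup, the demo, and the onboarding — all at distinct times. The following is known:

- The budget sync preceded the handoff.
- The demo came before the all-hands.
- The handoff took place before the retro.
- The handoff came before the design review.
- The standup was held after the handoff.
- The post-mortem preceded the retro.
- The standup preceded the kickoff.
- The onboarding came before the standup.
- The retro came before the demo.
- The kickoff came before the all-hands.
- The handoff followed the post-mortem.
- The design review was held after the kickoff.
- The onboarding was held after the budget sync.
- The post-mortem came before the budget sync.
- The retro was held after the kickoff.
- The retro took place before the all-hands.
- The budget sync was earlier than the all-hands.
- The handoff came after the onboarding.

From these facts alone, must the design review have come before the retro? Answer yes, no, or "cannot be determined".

cannot be determined

No chain of stated constraints runs from the design review to the retro, and none runs from the retro to the design review either.
So the relative order of the design review and the retro is not fixed by the given facts.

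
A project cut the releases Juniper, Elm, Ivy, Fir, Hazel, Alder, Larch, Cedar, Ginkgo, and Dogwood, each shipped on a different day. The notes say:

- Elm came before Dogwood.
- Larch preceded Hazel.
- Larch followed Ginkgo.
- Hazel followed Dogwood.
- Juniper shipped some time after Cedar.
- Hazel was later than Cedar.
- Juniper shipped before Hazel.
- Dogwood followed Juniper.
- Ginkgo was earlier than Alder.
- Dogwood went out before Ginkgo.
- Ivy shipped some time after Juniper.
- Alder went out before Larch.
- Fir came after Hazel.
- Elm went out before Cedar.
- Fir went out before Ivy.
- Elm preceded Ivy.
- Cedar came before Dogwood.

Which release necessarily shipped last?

Ivy

Every other release has a chain of constraints placing it before Ivy, so Ivy is last.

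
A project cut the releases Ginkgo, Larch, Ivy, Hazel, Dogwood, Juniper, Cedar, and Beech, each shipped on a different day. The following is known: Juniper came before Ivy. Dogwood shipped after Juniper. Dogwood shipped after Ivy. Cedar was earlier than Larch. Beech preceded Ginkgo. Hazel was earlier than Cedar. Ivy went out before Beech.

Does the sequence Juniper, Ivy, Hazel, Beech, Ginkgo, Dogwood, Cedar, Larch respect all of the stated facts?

Check each stated constraint against the proposed order — e.g. Hazel is ahead of Cedar; Juniper is ahead of Dogwood. Every pair is in the required order; nothing is violated.

yes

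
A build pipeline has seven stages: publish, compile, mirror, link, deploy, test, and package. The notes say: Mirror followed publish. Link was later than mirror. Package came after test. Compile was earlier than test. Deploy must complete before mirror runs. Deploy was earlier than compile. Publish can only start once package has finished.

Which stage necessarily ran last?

link

Every other stage has a chain of constraints placing it before link, so link is last.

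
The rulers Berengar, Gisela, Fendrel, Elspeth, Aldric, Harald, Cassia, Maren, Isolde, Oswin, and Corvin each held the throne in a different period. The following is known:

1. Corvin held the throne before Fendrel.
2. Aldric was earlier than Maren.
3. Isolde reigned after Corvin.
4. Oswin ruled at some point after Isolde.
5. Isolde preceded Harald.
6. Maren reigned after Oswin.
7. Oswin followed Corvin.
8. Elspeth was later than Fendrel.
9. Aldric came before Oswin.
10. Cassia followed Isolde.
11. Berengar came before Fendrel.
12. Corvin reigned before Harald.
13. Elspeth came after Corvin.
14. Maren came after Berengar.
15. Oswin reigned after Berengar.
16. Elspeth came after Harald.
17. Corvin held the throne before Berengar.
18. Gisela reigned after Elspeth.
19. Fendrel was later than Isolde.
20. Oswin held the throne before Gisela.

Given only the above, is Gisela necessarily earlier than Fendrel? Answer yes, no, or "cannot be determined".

Tracing the constraints gives Fendrel → Elspeth → Gisela, so Fendrel must come before Gisela.
That means Gisela cannot be before Fendrel.

no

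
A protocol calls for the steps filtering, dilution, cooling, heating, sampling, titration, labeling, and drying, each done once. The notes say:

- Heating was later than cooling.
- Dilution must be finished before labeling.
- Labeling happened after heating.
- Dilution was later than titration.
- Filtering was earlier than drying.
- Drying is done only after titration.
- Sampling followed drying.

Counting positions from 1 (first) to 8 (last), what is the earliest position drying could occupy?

Filtering and titration must both come before drying — 2 forced predecessors.
Nothing else is forced ahead of drying, so its earliest slot is position 2 + 1 = 3.

3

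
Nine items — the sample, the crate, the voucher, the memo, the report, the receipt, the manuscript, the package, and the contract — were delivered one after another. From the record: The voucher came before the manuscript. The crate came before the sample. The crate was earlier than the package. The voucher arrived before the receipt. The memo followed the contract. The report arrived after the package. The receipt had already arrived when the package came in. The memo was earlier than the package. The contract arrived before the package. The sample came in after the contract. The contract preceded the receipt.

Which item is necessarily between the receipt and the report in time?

the package

Tracing the constraints gives the receipt → the package → the report, so the package sits after the receipt and before the report.
No other item is forced both after the receipt and before the report.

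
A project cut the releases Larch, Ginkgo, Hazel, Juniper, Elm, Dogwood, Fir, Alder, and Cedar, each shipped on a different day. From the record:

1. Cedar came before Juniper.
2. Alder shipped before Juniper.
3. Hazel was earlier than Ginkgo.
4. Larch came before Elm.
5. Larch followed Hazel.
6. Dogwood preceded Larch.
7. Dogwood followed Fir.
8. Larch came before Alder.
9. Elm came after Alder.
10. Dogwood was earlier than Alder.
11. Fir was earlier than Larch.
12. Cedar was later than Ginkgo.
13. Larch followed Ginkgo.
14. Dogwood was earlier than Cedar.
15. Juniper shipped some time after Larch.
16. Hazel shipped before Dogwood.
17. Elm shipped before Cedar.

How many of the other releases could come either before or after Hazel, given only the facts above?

Forced after Hazel: Alder, Cedar, Dogwood, Elm, Ginkgo, Juniper, and Larch.
That leaves Fir with no forced order relative to Hazel — 1.

1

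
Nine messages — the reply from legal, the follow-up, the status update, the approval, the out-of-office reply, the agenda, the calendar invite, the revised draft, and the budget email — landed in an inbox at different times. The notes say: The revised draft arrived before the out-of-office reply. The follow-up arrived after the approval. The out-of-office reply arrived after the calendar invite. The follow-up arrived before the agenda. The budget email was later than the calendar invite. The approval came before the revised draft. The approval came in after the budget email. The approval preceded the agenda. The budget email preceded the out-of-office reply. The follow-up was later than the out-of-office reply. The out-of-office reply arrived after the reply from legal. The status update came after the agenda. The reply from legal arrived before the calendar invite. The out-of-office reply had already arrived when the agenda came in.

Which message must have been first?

The reply from legal has a chain of constraints placing it before every other message, so the reply from legal must be first.

the reply from legal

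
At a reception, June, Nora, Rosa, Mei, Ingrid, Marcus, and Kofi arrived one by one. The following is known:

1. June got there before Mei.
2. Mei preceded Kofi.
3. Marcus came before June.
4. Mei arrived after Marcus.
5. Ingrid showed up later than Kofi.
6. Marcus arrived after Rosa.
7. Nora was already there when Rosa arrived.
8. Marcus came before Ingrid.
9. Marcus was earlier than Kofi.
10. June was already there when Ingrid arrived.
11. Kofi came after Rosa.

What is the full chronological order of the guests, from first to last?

The constraints fix every adjacent pair, so only one ordering works:
Nora → Rosa → Marcus → June → Mei → Kofi → Ingrid.

Nora, Rosa, Marcus, June, Mei, Kofi, Ingrid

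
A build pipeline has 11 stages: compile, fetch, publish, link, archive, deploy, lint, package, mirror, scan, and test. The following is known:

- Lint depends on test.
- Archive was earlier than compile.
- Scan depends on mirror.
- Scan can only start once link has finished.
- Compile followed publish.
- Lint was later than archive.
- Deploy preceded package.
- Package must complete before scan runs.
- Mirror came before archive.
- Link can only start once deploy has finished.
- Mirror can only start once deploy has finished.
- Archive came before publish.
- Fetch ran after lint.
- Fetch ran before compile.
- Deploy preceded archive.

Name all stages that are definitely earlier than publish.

archive, deploy, mirror

Directly stated before publish: archive.
Deploy reaches publish via deploy → archive → publish.
Mirror reaches publish via mirror → archive → publish.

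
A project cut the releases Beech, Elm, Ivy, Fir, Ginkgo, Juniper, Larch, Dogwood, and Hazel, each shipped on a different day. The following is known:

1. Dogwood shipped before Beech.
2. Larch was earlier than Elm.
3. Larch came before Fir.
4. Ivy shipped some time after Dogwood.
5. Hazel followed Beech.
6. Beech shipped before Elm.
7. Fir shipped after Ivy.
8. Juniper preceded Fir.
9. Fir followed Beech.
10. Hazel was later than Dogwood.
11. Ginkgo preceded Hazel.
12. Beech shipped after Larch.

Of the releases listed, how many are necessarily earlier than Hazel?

4

Directly stated before Hazel: Beech, Dogwood, and Ginkgo.
Larch reaches Hazel via Larch → Beech → Hazel.
No chain forces Juniper (or any of the others) ahead of Hazel.
That's Beech, Dogwood, Ginkgo, and Larch — 4 in all.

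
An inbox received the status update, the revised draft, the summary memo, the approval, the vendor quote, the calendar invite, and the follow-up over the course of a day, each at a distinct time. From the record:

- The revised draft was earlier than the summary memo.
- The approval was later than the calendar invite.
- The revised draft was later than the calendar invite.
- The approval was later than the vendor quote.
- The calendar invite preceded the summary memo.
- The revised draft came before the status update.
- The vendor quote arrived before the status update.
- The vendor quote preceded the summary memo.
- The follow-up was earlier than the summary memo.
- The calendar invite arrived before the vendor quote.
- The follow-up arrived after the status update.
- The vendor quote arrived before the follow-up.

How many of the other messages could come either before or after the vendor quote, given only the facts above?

1

Forced before the vendor quote: the calendar invite; forced after the vendor quote: the approval, the follow-up, the status update, and the summary memo.
That leaves the revised draft with no forced order relative to the vendor quote — 1.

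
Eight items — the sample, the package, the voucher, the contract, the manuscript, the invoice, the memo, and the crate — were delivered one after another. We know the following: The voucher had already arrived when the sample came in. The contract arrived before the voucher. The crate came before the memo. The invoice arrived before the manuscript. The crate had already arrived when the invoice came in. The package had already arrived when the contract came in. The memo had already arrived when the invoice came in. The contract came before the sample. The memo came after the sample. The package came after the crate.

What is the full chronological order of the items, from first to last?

the crate, the package, the contract, the voucher, the sample, the memo, the invoice, the manuscript

The constraints fix every adjacent pair, so only one ordering works:
the crate → the package → the contract → the voucher → the sample → the memo → the invoice → the manuscript.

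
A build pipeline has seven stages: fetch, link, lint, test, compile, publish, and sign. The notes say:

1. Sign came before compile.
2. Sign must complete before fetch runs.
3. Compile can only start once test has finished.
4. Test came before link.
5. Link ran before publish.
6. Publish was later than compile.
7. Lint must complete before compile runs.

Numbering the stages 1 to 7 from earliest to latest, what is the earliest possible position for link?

2

Test must come before link — 1 forced predecessor.
Nothing else is forced ahead of link, so its earliest slot is position 1 + 1 = 2.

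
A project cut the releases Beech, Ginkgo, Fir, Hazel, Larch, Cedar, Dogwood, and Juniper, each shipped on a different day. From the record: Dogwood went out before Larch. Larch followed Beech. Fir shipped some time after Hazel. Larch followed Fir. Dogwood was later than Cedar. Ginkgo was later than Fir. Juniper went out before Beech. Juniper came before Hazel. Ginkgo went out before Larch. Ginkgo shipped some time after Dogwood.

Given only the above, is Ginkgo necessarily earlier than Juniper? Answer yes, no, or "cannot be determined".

Tracing the constraints gives Juniper → Hazel → Fir → Ginkgo, so Juniper must come before Ginkgo.
That means Ginkgo cannot be before Juniper.

no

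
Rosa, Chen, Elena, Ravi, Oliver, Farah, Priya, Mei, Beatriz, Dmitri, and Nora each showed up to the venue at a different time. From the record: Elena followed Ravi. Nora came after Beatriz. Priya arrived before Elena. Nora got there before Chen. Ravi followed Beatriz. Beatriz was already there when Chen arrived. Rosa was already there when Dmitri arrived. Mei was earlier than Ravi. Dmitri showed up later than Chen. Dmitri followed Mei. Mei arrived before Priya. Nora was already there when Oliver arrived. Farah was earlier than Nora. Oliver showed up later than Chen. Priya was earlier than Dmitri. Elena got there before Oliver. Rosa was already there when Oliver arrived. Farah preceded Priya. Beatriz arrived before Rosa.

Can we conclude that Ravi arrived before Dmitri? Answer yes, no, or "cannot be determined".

cannot be determined

No chain of stated constraints runs from Ravi to Dmitri, and none runs from Dmitri to Ravi either.
So the relative order of Ravi and Dmitri is not fixed by the given facts.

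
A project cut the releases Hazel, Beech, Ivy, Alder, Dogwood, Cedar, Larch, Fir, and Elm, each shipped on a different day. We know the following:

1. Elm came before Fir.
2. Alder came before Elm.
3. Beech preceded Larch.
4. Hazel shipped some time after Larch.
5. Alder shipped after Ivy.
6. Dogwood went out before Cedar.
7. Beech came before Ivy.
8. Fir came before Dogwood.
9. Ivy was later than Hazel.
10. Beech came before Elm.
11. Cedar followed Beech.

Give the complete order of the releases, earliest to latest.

Beech, Larch, Hazel, Ivy, Alder, Elm, Fir, Dogwood, Cedar

The constraints fix every adjacent pair, so only one ordering works:
Beech → Larch → Hazel → Ivy → Alder → Elm → Fir → Dogwood → Cedar.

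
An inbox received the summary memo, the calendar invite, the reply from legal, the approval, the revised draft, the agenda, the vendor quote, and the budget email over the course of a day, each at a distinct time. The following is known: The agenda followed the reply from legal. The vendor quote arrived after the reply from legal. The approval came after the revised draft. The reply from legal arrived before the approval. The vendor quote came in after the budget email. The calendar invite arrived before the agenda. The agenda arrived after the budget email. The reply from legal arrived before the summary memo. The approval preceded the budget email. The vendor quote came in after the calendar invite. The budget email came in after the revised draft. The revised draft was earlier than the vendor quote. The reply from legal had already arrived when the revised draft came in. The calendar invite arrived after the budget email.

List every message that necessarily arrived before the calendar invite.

Directly stated before the calendar invite: the budget email.
The approval reaches the calendar invite via the approval → the budget email → the calendar invite.
The reply from legal reaches the calendar invite via the reply from legal → the approval → the budget email → the calendar invite.
The revised draft reaches the calendar invite via the revised draft → the budget email → the calendar invite.

the approval, the budget email, the reply from legal, the revised draft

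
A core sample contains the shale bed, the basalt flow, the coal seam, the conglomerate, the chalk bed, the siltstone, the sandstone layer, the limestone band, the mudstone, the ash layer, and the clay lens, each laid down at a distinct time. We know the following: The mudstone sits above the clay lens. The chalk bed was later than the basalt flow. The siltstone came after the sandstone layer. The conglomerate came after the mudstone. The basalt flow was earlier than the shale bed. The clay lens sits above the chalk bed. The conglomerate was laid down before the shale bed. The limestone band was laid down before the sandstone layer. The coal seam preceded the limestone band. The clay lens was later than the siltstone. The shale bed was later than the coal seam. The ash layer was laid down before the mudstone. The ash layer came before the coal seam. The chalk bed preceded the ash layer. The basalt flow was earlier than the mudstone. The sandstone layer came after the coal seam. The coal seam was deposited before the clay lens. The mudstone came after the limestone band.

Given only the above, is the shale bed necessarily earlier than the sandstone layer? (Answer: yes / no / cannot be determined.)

Tracing the constraints gives the sandstone layer → the siltstone → the clay lens → the mudstone → the conglomerate → the shale bed, so the sandstone layer must come before the shale bed.
That means the shale bed cannot be before the sandstone layer.

no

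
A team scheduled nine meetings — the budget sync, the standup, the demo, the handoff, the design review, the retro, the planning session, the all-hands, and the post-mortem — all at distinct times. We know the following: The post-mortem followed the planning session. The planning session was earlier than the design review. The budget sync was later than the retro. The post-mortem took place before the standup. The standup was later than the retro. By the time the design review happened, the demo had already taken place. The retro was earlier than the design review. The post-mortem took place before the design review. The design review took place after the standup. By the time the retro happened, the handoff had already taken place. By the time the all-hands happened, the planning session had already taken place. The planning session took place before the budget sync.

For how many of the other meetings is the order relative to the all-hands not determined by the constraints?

Forced before the all-hands: the planning session.
That leaves the budget sync, the demo, the design review, the handoff, the post-mortem, the retro, and the standup with no forced order relative to the all-hands — 7.

7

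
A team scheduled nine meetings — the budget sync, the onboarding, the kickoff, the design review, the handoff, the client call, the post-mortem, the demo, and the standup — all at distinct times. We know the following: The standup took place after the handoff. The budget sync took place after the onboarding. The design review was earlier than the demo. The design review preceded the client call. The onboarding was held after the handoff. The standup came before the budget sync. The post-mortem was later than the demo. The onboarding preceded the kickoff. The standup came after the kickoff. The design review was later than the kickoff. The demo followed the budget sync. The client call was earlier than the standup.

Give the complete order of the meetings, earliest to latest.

The constraints fix every adjacent pair, so only one ordering works:
the handoff → the onboarding → the kickoff → the design review → the client call → the standup → the budget sync → the demo → the post-mortem.

the handoff, the onboarding, the kickoff, the design review, the client call, the standup, the budget sync, the demo, the post-mortem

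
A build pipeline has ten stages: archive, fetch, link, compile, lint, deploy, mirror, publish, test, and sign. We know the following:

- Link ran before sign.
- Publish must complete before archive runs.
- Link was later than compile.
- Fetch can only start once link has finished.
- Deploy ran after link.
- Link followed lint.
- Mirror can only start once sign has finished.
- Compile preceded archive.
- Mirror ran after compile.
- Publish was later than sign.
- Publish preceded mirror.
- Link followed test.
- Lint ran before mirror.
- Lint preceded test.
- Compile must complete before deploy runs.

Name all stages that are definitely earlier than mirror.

Directly stated before mirror: compile, lint, publish, and sign.
Link reaches mirror via link → sign → mirror.
Test reaches mirror via test → link → sign → mirror.

compile, link, lint, publish, sign, test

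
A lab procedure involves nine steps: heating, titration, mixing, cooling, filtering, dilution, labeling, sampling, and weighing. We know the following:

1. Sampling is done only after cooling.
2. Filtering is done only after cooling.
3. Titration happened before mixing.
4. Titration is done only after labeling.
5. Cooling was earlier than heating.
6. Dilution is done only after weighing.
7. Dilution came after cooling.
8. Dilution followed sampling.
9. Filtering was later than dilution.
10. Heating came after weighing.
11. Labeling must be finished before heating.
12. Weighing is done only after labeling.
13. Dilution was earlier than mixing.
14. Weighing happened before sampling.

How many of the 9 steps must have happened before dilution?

Directly stated before dilution: cooling, sampling, and weighing.
Labeling reaches dilution via labeling → weighing → dilution.
No chain forces filtering (or any of the others) ahead of dilution.
That's cooling, labeling, sampling, and weighing — 4 in all.

4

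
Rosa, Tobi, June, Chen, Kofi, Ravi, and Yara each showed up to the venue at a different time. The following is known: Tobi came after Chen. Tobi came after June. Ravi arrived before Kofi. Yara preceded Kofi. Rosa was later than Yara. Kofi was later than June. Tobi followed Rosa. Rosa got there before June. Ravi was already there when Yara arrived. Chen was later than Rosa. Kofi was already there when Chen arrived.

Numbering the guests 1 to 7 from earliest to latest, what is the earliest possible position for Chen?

6

June, Kofi, Ravi, Rosa, and Yara must all come before Chen — 5 forced predecessors.
Nothing else is forced ahead of Chen, so their earliest slot is position 5 + 1 = 6.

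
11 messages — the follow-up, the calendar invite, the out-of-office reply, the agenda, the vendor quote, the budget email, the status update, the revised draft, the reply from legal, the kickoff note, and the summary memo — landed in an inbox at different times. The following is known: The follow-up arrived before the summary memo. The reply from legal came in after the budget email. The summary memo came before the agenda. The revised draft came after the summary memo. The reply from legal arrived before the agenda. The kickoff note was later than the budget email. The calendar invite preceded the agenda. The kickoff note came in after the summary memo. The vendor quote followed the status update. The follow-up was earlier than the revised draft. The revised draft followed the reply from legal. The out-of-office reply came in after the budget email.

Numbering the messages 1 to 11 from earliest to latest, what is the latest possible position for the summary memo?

The summary memo must come before the agenda, the kickoff note, and the revised draft — 3 messages forced after it.
Everything else can be placed before the summary memo in some valid order, so the summary memo can sit as late as position 11 − 3 = 8.

8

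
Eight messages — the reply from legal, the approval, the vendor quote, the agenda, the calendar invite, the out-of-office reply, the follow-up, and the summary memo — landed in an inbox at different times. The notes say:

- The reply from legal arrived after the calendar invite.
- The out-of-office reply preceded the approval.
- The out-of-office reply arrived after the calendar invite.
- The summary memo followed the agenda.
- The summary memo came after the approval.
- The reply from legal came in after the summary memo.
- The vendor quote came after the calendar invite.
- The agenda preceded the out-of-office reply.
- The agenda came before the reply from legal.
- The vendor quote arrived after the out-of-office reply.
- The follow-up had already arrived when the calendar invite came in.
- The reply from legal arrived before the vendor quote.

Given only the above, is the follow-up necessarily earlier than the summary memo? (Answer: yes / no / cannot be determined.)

Chain the constraints: the follow-up → the calendar invite → the out-of-office reply → the approval → the summary memo. Each link is directly stated, so the follow-up comes before the summary memo.

yes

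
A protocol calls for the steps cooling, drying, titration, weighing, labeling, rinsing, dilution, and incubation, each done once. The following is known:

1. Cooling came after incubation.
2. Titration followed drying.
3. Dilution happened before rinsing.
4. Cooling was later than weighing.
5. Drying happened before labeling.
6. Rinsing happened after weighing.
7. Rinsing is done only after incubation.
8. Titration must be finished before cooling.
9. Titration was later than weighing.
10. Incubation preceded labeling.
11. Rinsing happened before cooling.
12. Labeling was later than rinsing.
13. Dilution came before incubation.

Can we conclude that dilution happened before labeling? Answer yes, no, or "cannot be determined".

Chain the constraints: dilution → incubation → labeling. Each link is directly stated, so dilution comes before labeling.

yes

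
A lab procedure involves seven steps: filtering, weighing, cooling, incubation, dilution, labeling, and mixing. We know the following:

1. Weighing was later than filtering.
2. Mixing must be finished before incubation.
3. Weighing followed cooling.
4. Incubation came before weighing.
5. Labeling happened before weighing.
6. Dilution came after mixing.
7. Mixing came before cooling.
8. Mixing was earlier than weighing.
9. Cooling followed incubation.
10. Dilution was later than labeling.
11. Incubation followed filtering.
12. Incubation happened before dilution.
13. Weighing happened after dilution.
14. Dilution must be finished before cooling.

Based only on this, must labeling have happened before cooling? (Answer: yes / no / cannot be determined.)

Chain the constraints: labeling → dilution → cooling. Each link is directly stated, so labeling comes before cooling.

yes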